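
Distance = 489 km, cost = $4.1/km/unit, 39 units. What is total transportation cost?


TC = dist * cost * units = 489 * 4.1 * 39 = $78191.10

$78191.10


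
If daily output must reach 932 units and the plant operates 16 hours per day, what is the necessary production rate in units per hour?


Formula: Production Rate = Daily Demand / Available Hours
Rate = 932 units/day / 16 hours/day
Rate = 58.3 units/hour

58.3 units/hour


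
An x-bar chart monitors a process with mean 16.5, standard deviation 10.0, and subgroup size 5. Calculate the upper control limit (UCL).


UCL = 16.5 + 3 * 10.0 / sqrt(5)

29.92


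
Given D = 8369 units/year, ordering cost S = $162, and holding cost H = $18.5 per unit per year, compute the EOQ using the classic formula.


Formula: EOQ = sqrt(2 * D * S / H)
Numerator: 2 * 8369 * 162 = 2711556
2DS/H = 2711556 / 18.5 = 146570.6
EOQ = sqrt(146570.6) = 382.8 units

382.8 units


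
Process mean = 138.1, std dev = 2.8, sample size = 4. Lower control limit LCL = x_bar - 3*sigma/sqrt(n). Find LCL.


LCL = 138.1 - 3 * 2.8 / sqrt(4)

133.9


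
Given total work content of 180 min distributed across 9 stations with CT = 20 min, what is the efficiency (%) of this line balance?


Formula: Efficiency = Sum of Task Times / (N_stations * CT) * 100
Total station capacity = 9 stations * 20 min = 180 min
Efficiency = 180 / 180 * 100 = 100.0%

100.0%


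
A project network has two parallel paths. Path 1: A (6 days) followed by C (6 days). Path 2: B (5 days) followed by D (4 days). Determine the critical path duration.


Path 1 = 6 + 6 = 12 days
Path 2 = 5 + 4 = 9 days
Duration = max(12, 9) = 12 days

12 days


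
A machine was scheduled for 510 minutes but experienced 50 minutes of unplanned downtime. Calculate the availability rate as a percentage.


Formula: Availability = (Planned Time - Downtime) / Planned Time * 100
Uptime = 510 - 50 = 460 min
Availability = 460 / 510 * 100 = 90.2%

90.2%


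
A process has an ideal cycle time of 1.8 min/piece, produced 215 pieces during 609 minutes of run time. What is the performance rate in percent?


Formula: Performance = (Ideal CT * Total Count) / Run Time * 100
Ideal output time = 1.8 * 215 = 387.0 min
Performance = 387.0 / 609 * 100 = 63.5%

63.5%


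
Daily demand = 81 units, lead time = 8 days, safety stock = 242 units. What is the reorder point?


Formula: ROP = (Daily Demand * Lead Time) + Safety Stock
Demand during lead time = 81 * 8 = 648 units
ROP = 648 + 242 = 890 units

890 units


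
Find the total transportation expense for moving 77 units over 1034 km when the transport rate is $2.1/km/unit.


TC = dist * cost * units = 1034 * 2.1 * 77 = $167197.80

$167197.80


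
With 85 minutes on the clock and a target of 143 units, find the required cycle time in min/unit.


Formula: CT = Available Time / Number of Units
CT = 85 min / 143 units
CT = 0.59 min/unit

0.59 min/unit


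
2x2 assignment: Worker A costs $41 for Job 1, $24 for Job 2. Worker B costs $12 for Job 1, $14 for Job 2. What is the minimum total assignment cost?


Option 1: A->1 + B->2 = $41 + $14 = $55
Option 2: A->2 + B->1 = $24 + $12 = $36
Min cost = min($55, $36) = $36

$36


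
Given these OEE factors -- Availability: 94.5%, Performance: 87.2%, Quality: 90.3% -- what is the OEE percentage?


Formula: OEE = Availability * Performance * Quality / 10000
A * P = 94.5% * 87.2% / 100 = 82.4%
OEE = 82.4% * 90.3% / 100 = 74.4%

74.4%


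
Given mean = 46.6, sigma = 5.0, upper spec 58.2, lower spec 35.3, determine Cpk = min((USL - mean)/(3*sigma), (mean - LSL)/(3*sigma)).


Cpu = (58.2 - 46.6) / (3 * 5.0) = 0.77
Cpl = (46.6 - 35.3) / (3 * 5.0) = 0.75
Cpk = min(0.77, 0.75) = 0.75

0.75


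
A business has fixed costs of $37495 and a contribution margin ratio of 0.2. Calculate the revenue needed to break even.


Formula: BER = Fixed Costs / Contribution Margin Ratio
BER = $37495 / 0.2
BER = $187475.00 (to the nearest cent)

$187475.00


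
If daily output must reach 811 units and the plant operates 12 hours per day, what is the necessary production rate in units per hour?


Formula: Production Rate = Daily Demand / Available Hours
Rate = 811 units/day / 12 hours/day
Rate = 67.6 units/hour

67.6 units/hour


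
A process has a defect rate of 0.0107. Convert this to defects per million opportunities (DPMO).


DPMO = defect_rate * 1000000 = 0.0107 * 1000000

10700


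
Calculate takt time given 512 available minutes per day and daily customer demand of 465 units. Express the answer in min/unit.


Formula: Takt Time = Available Production Time / Customer Demand
Takt = 512 min/day / 465 units/day
Takt = 1.1 min/unit

1.1 min/unit


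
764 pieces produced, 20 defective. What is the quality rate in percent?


Formula: Quality Rate = Good Pieces / Total Pieces * 100
Good pieces = 764 - 20 = 744
QR = 744 / 764 * 100 = 97.4%

97.4%


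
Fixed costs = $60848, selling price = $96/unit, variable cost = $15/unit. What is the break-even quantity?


Formula: BEQ = Fixed Costs / (Price - Variable Cost)
Contribution margin = $96 - $15 = $81/unit
BEQ = ceil($60848 / $81/unit) = ceil(751.21) = 752 units

752 units


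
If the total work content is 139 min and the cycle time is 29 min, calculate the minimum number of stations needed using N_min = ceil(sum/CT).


Formula: N_min = ceil(Sum of Task Times / Cycle Time)
N_min = ceil(139 min / 29 min) = ceil(4.7931)
N_min = 5 stations

5


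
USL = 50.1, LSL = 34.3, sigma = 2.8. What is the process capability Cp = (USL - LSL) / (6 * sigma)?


Cp = (50.1 - 34.3) / (6 * 2.8)

0.94


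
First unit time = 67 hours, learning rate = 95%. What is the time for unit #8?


Formula: T_n = T_1 * (learning_rate)^(log2(n)) where learning_rate = rate/100
Doublings = log2(8) = 3
T_n = 67 * 0.95^3
T_n = 67 * 0.8574 = 57.4 hours

57.4 hours


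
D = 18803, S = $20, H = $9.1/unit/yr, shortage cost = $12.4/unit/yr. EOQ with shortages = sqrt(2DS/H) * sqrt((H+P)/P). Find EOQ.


Formula: EOQ* = sqrt(2DS/H) * sqrt((H+P)/P)
Base EOQ = sqrt(2*18803*20/9.1) = 287.49 units
Correction = sqrt((9.1+12.4)/12.4) = 1.31677
EOQ* = 287.49 * 1.31677 = 378.6 units

378.6 units


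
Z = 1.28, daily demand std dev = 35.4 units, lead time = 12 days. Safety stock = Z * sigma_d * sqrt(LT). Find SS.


Formula: SS = z * sigma_d * sqrt(LT)
sqrt(LT) = sqrt(12) = 3.4641
SS = 1.28 * 35.4 * 3.4641
SS = 157.0 units

157.0 units


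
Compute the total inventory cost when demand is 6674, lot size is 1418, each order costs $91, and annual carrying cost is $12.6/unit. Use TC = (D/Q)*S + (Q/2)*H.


TC = 6674/1418 * 91 + 1418/2 * 12.6

$9361.70


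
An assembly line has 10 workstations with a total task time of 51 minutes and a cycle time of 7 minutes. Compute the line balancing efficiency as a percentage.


Formula: Efficiency = Sum of Task Times / (N_stations * CT) * 100
Total station capacity = 10 stations * 7 min = 70 min
Efficiency = 51 / 70 * 100 = 72.9%

72.9%


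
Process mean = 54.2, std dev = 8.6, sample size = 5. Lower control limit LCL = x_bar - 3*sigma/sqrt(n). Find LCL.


LCL = 54.2 - 3 * 8.6 / sqrt(5)

42.66


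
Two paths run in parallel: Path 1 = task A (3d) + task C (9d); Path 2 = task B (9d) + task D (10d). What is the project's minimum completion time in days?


Path 1 = 3 + 9 = 12 days
Path 2 = 9 + 10 = 19 days
Duration = max(12, 19) = 19 days

19 days


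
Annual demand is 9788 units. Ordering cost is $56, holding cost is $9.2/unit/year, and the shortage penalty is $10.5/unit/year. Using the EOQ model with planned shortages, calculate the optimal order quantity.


Formula: EOQ* = sqrt(2DS/H) * sqrt((H+P)/P)
Base EOQ = sqrt(2*9788*56/9.2) = 345.19 units
Correction = sqrt((9.2+10.5)/10.5) = 1.36974
EOQ* = 345.19 * 1.36974 = 472.8 units

472.8 units


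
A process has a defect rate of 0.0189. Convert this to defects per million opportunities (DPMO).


DPMO = defect_rate * 1000000 = 0.0189 * 1000000

18900


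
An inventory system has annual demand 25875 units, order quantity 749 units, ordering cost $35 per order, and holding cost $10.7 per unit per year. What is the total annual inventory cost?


TC = 25875/749 * 35 + 749/2 * 10.7

$5216.26


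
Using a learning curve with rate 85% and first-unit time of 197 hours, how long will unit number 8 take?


Formula: T_n = T_1 * (learning_rate)^(log2(n)) where learning_rate = rate/100
Doublings = log2(8) = 3
T_n = 197 * 0.85^3
T_n = 197 * 0.6141 = 121.0 hours

121.0 hours


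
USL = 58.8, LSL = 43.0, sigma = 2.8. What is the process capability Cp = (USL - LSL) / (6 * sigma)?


Cp = (58.8 - 43.0) / (6 * 2.8)

0.94


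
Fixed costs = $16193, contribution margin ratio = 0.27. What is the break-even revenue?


Formula: BER = Fixed Costs / Contribution Margin Ratio
BER = $16193 / 0.27
BER = $59974.07 (to the nearest cent)

$59974.07


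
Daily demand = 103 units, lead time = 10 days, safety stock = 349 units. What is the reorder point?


Formula: ROP = (Daily Demand * Lead Time) + Safety Stock
Demand during lead time = 103 * 10 = 1030 units
ROP = 1030 + 349 = 1379 units

1379 units


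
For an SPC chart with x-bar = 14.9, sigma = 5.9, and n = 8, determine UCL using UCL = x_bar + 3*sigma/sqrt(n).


UCL = 14.9 + 3 * 5.9 / sqrt(8)

21.16


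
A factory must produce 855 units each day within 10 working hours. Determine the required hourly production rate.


Formula: Production Rate = Daily Demand / Available Hours
Rate = 855 units/day / 10 hours/day
Rate = 85.5 units/hour

85.5 units/hour


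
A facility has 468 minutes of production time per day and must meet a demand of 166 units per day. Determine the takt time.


Formula: Takt Time = Available Production Time / Customer Demand
Takt = 468 min/day / 166 units/day
Takt = 2.82 min/unit

2.82 min/unit


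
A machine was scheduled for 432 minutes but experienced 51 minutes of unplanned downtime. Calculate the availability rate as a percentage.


Formula: Availability = (Planned Time - Downtime) / Planned Time * 100
Uptime = 432 - 51 = 381 min
Availability = 381 / 432 * 100 = 88.2%

88.2%


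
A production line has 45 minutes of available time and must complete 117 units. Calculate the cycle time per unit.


Formula: CT = Available Time / Number of Units
CT = 45 min / 117 units
CT = 0.38 min/unit

0.38 min/unit


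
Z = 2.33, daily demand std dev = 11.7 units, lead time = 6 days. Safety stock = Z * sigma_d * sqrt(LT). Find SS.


Formula: SS = z * sigma_d * sqrt(LT)
sqrt(LT) = sqrt(6) = 2.4495
SS = 2.33 * 11.7 * 2.4495
SS = 66.8 units

66.8 units


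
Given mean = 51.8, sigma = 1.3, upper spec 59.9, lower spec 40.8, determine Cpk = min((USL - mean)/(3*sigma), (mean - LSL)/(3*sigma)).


Cpu = (59.9 - 51.8) / (3 * 1.3) = 2.08
Cpl = (51.8 - 40.8) / (3 * 1.3) = 2.82
Cpk = min(2.08, 2.82) = 2.08

2.08


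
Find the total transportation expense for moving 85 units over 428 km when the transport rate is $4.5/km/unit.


TC = dist * cost * units = 428 * 4.5 * 85 = $163710.00

$163710.00


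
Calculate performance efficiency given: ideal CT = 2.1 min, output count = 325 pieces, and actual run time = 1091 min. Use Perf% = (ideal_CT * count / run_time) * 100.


Formula: Performance = (Ideal CT * Total Count) / Run Time * 100
Ideal output time = 2.1 * 325 = 682.5 min
Performance = 682.5 / 1091 * 100 = 62.6%

62.6%


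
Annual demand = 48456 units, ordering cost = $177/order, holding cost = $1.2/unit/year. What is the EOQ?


Formula: EOQ = sqrt(2 * D * S / H)
Numerator: 2 * 48456 * 177 = 17153424
2DS/H = 17153424 / 1.2 = 14294520.0
EOQ = sqrt(14294520.0) = 3780.8 units

3780.8 units


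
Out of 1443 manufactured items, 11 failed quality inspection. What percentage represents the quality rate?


Formula: Quality Rate = Good Pieces / Total Pieces * 100
Good pieces = 1443 - 11 = 1432
QR = 1432 / 1443 * 100 = 99.2%

99.2%


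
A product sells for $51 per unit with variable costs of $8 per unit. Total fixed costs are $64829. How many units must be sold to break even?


Formula: BEQ = Fixed Costs / (Price - Variable Cost)
Contribution margin = $51 - $8 = $43/unit
BEQ = ceil($64829 / $43/unit) = ceil(1507.65) = 1508 units

1508 units


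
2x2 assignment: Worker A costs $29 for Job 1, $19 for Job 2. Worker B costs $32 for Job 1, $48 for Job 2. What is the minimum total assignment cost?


Option 1: A->1 + B->2 = $29 + $48 = $77
Option 2: A->2 + B->1 = $19 + $32 = $51
Min cost = min($77, $51) = $51

$51


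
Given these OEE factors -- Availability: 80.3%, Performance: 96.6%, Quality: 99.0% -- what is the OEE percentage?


Formula: OEE = Availability * Performance * Quality / 10000
A * P = 80.3% * 96.6% / 100 = 77.57%
OEE = 77.57% * 99.0% / 100 = 76.8%

76.8%


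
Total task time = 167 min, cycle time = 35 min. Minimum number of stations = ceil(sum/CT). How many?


Formula: N_min = ceil(Sum of Task Times / Cycle Time)
N_min = ceil(167 min / 35 min) = ceil(4.7714)
N_min = 5 stations

5


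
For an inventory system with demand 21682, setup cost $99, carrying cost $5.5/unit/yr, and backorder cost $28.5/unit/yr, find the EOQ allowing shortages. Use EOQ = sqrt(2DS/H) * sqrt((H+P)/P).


Formula: EOQ* = sqrt(2DS/H) * sqrt((H+P)/P)
Base EOQ = sqrt(2*21682*99/5.5) = 883.49 units
Correction = sqrt((5.5+28.5)/28.5) = 1.09224
EOQ* = 883.49 * 1.09224 = 965.0 units

965.0 units


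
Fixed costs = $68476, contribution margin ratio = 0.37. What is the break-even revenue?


Formula: BER = Fixed Costs / Contribution Margin Ratio
BER = $68476 / 0.37
BER = $185070.27 (to the nearest cent)

$185070.27


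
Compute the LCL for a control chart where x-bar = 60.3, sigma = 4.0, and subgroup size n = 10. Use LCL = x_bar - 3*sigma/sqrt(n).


LCL = 60.3 - 3 * 4.0 / sqrt(10)

56.51


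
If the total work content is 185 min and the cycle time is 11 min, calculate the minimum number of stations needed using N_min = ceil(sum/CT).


Formula: N_min = ceil(Sum of Task Times / Cycle Time)
N_min = ceil(185 min / 11 min) = ceil(16.8182)
N_min = 17 stations

17


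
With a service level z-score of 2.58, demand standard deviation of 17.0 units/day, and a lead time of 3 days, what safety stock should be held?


Formula: SS = z * sigma_d * sqrt(LT)
sqrt(LT) = sqrt(3) = 1.7321
SS = 2.58 * 17.0 * 1.7321
SS = 76.0 units

76.0 units


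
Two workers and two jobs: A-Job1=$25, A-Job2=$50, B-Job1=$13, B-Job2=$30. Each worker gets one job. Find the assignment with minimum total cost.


Option 1: A->1 + B->2 = $25 + $30 = $55
Option 2: A->2 + B->1 = $50 + $13 = $63
Min cost = min($55, $63) = $55

$55


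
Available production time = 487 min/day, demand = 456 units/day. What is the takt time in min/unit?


Formula: Takt Time = Available Production Time / Customer Demand
Takt = 487 min/day / 456 units/day
Takt = 1.07 min/unit

1.07 min/unit


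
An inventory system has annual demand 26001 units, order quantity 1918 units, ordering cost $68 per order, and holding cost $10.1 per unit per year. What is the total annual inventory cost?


TC = 26001/1918 * 68 + 1918/2 * 10.1

$10607.73


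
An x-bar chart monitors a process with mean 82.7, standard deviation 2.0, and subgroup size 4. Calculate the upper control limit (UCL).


UCL = 82.7 + 3 * 2.0 / sqrt(4)

85.7


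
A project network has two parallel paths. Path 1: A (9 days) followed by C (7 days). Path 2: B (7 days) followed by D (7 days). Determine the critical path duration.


Path 1 = 9 + 7 = 16 days
Path 2 = 7 + 7 = 14 days
Duration = max(16, 14) = 16 days

16 days


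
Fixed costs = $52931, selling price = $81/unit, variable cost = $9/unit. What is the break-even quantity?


Formula: BEQ = Fixed Costs / (Price - Variable Cost)
Contribution margin = $81 - $9 = $72/unit
BEQ = ceil($52931 / $72/unit) = ceil(735.15) = 736 units

736 units


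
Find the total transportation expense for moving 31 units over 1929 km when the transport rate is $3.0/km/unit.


TC = dist * cost * units = 1929 * 3.0 * 31 = $179397.00

$179397.00


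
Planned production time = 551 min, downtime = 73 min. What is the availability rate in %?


Formula: Availability = (Planned Time - Downtime) / Planned Time * 100
Uptime = 551 - 73 = 478 min
Availability = 478 / 551 * 100 = 86.8%

86.8%


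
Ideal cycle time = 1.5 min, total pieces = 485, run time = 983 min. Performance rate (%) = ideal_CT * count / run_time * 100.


Formula: Performance = (Ideal CT * Total Count) / Run Time * 100
Ideal output time = 1.5 * 485 = 727.5 min
Performance = 727.5 / 983 * 100 = 74.0%

74.0%


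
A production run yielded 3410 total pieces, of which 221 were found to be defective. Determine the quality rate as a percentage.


Formula: Quality Rate = Good Pieces / Total Pieces * 100
Good pieces = 3410 - 221 = 3189
QR = 3189 / 3410 * 100 = 93.5%

93.5%


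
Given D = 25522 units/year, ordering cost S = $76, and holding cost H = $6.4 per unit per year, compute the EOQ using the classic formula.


Formula: EOQ = sqrt(2 * D * S / H)
Numerator: 2 * 25522 * 76 = 3879344
2DS/H = 3879344 / 6.4 = 606147.5
EOQ = sqrt(606147.5) = 778.6 units

778.6 units


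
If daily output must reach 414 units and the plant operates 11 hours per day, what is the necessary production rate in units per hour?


Formula: Production Rate = Daily Demand / Available Hours
Rate = 414 units/day / 11 hours/day
Rate = 37.6 units/hour

37.6 units/hour


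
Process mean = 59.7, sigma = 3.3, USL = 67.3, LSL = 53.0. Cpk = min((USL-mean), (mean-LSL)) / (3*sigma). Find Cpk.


Cpu = (67.3 - 59.7) / (3 * 3.3) = 0.77
Cpl = (59.7 - 53.0) / (3 * 3.3) = 0.68
Cpk = min(0.77, 0.68) = 0.68

0.68


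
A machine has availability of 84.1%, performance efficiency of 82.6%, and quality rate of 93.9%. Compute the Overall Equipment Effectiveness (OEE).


Formula: OEE = Availability * Performance * Quality / 10000
A * P = 84.1% * 82.6% / 100 = 69.47%
OEE = 69.47% * 93.9% / 100 = 65.2%

65.2%


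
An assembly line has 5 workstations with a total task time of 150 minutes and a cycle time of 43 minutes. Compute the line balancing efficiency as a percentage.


Formula: Efficiency = Sum of Task Times / (N_stations * CT) * 100
Total station capacity = 5 stations * 43 min = 215 min
Efficiency = 150 / 215 * 100 = 69.8%

69.8%


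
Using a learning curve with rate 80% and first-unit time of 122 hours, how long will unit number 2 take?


Formula: T_n = T_1 * (learning_rate)^(log2(n)) where learning_rate = rate/100
Doublings = log2(2) = 1
T_n = 122 * 0.8^1
T_n = 122 * 0.8 = 97.6 hours

97.6 hours


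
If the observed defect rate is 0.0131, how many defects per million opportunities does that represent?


DPMO = defect_rate * 1000000 = 0.0131 * 1000000

13100


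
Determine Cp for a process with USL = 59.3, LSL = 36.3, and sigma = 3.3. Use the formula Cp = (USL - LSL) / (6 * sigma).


Cp = (59.3 - 36.3) / (6 * 3.3)

1.16


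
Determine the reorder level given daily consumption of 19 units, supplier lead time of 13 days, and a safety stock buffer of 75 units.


Formula: ROP = (Daily Demand * Lead Time) + Safety Stock
Demand during lead time = 19 * 13 = 247 units
ROP = 247 + 75 = 322 units

322 units


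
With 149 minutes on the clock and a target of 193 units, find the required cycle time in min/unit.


Formula: CT = Available Time / Number of Units
CT = 149 min / 193 units
CT = 0.77 min/unit

0.77 min/unit


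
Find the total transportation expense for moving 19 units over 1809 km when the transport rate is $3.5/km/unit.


TC = dist * cost * units = 1809 * 3.5 * 19 = $120298.50

$120298.50


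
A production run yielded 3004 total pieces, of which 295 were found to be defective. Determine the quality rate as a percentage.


Formula: Quality Rate = Good Pieces / Total Pieces * 100
Good pieces = 3004 - 295 = 2709
QR = 2709 / 3004 * 100 = 90.2%

90.2%


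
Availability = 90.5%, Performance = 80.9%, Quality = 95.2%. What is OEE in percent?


Formula: OEE = Availability * Performance * Quality / 10000
A * P = 90.5% * 80.9% / 100 = 73.21%
OEE = 73.21% * 95.2% / 100 = 69.7%

69.7%


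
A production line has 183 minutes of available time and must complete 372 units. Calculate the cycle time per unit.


Formula: CT = Available Time / Number of Units
CT = 183 min / 372 units
CT = 0.49 min/unit

0.49 min/unit


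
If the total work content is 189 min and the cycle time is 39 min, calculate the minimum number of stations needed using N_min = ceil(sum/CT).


Formula: N_min = ceil(Sum of Task Times / Cycle Time)
N_min = ceil(189 min / 39 min) = ceil(4.8462)
N_min = 5 stations

5


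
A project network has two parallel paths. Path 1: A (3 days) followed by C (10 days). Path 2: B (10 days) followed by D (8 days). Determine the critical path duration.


Path 1 = 3 + 10 = 13 days
Path 2 = 10 + 8 = 18 days
Duration = max(13, 18) = 18 days

18 days


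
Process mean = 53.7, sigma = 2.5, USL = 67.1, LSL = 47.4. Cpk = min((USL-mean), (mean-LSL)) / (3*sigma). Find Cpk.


Cpu = (67.1 - 53.7) / (3 * 2.5) = 1.79
Cpl = (53.7 - 47.4) / (3 * 2.5) = 0.84
Cpk = min(1.79, 0.84) = 0.84

0.84


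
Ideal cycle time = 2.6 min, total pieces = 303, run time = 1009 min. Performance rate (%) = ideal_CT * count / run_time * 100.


Formula: Performance = (Ideal CT * Total Count) / Run Time * 100
Ideal output time = 2.6 * 303 = 787.8 min
Performance = 787.8 / 1009 * 100 = 78.1%

78.1%


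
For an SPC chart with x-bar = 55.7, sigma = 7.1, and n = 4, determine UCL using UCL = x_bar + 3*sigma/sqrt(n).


UCL = 55.7 + 3 * 7.1 / sqrt(4)

66.35


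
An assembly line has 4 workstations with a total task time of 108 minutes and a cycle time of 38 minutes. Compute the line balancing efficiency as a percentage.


Formula: Efficiency = Sum of Task Times / (N_stations * CT) * 100
Total station capacity = 4 stations * 38 min = 152 min
Efficiency = 108 / 152 * 100 = 71.1%

71.1%


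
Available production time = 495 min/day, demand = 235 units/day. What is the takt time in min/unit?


Formula: Takt Time = Available Production Time / Customer Demand
Takt = 495 min/day / 235 units/day
Takt = 2.11 min/unit

2.11 min/unit


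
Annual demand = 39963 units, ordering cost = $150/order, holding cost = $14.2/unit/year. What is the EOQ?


Formula: EOQ = sqrt(2 * D * S / H)
Numerator: 2 * 39963 * 150 = 11988900
2DS/H = 11988900 / 14.2 = 844288.7
EOQ = sqrt(844288.7) = 918.9 units

918.9 units


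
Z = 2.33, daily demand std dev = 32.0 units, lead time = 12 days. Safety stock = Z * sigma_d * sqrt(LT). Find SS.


Formula: SS = z * sigma_d * sqrt(LT)
sqrt(LT) = sqrt(12) = 3.4641
SS = 2.33 * 32.0 * 3.4641
SS = 258.3 units

258.3 units


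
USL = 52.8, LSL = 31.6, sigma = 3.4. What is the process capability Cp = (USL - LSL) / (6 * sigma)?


Cp = (52.8 - 31.6) / (6 * 3.4)

1.04


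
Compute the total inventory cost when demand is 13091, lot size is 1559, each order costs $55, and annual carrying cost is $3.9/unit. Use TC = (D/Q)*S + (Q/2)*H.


TC = 13091/1559 * 55 + 1559/2 * 3.9

$3501.89


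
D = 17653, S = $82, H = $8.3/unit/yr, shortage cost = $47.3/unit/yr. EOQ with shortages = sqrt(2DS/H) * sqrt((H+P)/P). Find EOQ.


Formula: EOQ* = sqrt(2DS/H) * sqrt((H+P)/P)
Base EOQ = sqrt(2*17653*82/8.3) = 590.6 units
Correction = sqrt((8.3+47.3)/47.3) = 1.08419
EOQ* = 590.6 * 1.08419 = 640.3 units

640.3 units


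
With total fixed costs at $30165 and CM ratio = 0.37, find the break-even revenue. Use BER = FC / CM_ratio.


Formula: BER = Fixed Costs / Contribution Margin Ratio
BER = $30165 / 0.37
BER = $81527.03 (to the nearest cent)

$81527.03


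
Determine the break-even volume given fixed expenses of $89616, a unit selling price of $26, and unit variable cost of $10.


Formula: BEQ = Fixed Costs / (Price - Variable Cost)
Contribution margin = $26 - $10 = $16/unit
BEQ = ceil($89616 / $16/unit) = ceil(5601.0) = 5601 units

5601 units


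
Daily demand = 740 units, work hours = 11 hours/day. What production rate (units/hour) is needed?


Formula: Production Rate = Daily Demand / Available Hours
Rate = 740 units/day / 11 hours/day
Rate = 67.3 units/hour

67.3 units/hour


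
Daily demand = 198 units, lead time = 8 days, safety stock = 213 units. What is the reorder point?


Formula: ROP = (Daily Demand * Lead Time) + Safety Stock
Demand during lead time = 198 * 8 = 1584 units
ROP = 1584 + 213 = 1797 units

1797 units


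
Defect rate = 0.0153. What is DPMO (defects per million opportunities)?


DPMO = defect_rate * 1000000 = 0.0153 * 1000000

15300


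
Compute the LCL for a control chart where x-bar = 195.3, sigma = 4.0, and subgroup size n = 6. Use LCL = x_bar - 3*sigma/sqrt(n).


LCL = 195.3 - 3 * 4.0 / sqrt(6)

190.4


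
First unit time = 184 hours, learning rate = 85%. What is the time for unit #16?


Formula: T_n = T_1 * (learning_rate)^(log2(n)) where learning_rate = rate/100
Doublings = log2(16) = 4
T_n = 184 * 0.85^4
T_n = 184 * 0.522 = 96.0 hours

96.0 hours


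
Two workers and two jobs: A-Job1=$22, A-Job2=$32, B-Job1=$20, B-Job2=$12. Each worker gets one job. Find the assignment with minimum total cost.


Option 1: A->1 + B->2 = $22 + $12 = $34
Option 2: A->2 + B->1 = $32 + $20 = $52
Min cost = min($34, $52) = $34

$34


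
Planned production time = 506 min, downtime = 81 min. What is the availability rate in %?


Formula: Availability = (Planned Time - Downtime) / Planned Time * 100
Uptime = 506 - 81 = 425 min
Availability = 425 / 506 * 100 = 84.0%

84.0%


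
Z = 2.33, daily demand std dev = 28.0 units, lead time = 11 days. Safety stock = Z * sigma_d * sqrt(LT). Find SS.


Formula: SS = z * sigma_d * sqrt(LT)
sqrt(LT) = sqrt(11) = 3.3166
SS = 2.33 * 28.0 * 3.3166
SS = 216.4 units

216.4 units


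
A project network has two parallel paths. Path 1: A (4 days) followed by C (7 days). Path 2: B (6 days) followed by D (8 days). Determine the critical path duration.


Path 1 = 4 + 7 = 11 days
Path 2 = 6 + 8 = 14 days
Duration = max(11, 14) = 14 days

14 days


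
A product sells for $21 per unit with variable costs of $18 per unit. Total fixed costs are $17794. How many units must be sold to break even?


Formula: BEQ = Fixed Costs / (Price - Variable Cost)
Contribution margin = $21 - $18 = $3/unit
BEQ = ceil($17794 / $3/unit) = ceil(5931.33) = 5932 units

5932 units


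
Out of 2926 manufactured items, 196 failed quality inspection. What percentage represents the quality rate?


Formula: Quality Rate = Good Pieces / Total Pieces * 100
Good pieces = 2926 - 196 = 2730
QR = 2730 / 2926 * 100 = 93.3%

93.3%


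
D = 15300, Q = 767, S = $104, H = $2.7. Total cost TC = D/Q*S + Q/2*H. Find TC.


TC = 15300/767 * 104 + 767/2 * 2.7

$3110.03


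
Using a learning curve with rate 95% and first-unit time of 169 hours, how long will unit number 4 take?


Formula: T_n = T_1 * (learning_rate)^(log2(n)) where learning_rate = rate/100
Doublings = log2(4) = 2
T_n = 169 * 0.95^2
T_n = 169 * 0.9025 = 152.5 hours

152.5 hours


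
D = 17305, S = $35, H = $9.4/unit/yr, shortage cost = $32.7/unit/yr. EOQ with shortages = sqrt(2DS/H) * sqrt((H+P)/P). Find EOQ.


Formula: EOQ* = sqrt(2DS/H) * sqrt((H+P)/P)
Base EOQ = sqrt(2*17305*35/9.4) = 358.98 units
Correction = sqrt((9.4+32.7)/32.7) = 1.13466
EOQ* = 358.98 * 1.13466 = 407.3 units

407.3 units


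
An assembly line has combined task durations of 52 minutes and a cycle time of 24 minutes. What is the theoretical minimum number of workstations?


Formula: N_min = ceil(Sum of Task Times / Cycle Time)
N_min = ceil(52 min / 24 min) = ceil(2.1667)
N_min = 3 stations

3


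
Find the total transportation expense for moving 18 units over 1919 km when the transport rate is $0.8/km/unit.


TC = dist * cost * units = 1919 * 0.8 * 18 = $27633.60

$27633.60


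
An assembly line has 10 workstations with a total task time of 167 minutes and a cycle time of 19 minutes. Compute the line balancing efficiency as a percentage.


Formula: Efficiency = Sum of Task Times / (N_stations * CT) * 100
Total station capacity = 10 stations * 19 min = 190 min
Efficiency = 167 / 190 * 100 = 87.9%

87.9%


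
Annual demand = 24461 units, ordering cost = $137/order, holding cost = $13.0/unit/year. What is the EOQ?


Formula: EOQ = sqrt(2 * D * S / H)
Numerator: 2 * 24461 * 137 = 6702314
2DS/H = 6702314 / 13.0 = 515562.6
EOQ = sqrt(515562.6) = 718.0 units

718.0 units


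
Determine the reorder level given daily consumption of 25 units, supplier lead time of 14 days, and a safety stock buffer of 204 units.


Formula: ROP = (Daily Demand * Lead Time) + Safety Stock
Demand during lead time = 25 * 14 = 350 units
ROP = 350 + 204 = 554 units

554 units


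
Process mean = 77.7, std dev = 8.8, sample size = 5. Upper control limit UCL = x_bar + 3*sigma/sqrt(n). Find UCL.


UCL = 77.7 + 3 * 8.8 / sqrt(5)

89.51


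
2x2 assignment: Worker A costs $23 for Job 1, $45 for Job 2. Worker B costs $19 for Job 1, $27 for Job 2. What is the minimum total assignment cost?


Option 1: A->1 + B->2 = $23 + $27 = $50
Option 2: A->2 + B->1 = $45 + $19 = $64
Min cost = min($50, $64) = $50

$50


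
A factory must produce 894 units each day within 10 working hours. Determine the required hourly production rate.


Formula: Production Rate = Daily Demand / Available Hours
Rate = 894 units/day / 10 hours/day
Rate = 89.4 units/hour

89.4 units/hour


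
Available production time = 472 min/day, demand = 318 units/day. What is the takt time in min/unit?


Formula: Takt Time = Available Production Time / Customer Demand
Takt = 472 min/day / 318 units/day
Takt = 1.48 min/unit

1.48 min/unit


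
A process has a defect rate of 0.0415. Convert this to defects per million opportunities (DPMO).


DPMO = defect_rate * 1000000 = 0.0415 * 1000000

41500


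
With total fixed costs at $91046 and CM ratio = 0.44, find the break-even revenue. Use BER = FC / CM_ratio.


Formula: BER = Fixed Costs / Contribution Margin Ratio
BER = $91046 / 0.44
BER = $206922.73 (to the nearest cent)

$206922.73


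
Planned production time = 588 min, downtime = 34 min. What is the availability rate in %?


Formula: Availability = (Planned Time - Downtime) / Planned Time * 100
Uptime = 588 - 34 = 554 min
Availability = 554 / 588 * 100 = 94.2%

94.2%


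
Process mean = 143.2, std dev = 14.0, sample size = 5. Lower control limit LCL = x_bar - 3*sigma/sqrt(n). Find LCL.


LCL = 143.2 - 3 * 14.0 / sqrt(5)

124.42


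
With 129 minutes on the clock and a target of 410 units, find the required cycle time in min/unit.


Formula: CT = Available Time / Number of Units
CT = 129 min / 410 units
CT = 0.31 min/unit

0.31 min/unit


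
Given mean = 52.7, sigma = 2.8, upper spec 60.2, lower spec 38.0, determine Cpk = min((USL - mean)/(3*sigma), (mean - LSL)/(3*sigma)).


Cpu = (60.2 - 52.7) / (3 * 2.8) = 0.89
Cpl = (52.7 - 38.0) / (3 * 2.8) = 1.75
Cpk = min(0.89, 1.75) = 0.89

0.89


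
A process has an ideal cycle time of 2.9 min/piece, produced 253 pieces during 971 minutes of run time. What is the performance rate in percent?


Formula: Performance = (Ideal CT * Total Count) / Run Time * 100
Ideal output time = 2.9 * 253 = 733.7 min
Performance = 733.7 / 971 * 100 = 75.6%

75.6%


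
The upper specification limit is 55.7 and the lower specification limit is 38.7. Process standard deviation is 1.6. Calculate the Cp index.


Cp = (55.7 - 38.7) / (6 * 1.6)

1.77


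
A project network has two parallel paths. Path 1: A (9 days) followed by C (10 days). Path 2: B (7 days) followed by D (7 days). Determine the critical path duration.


Path 1 = 9 + 10 = 19 days
Path 2 = 7 + 7 = 14 days
Duration = max(19, 14) = 19 days

19 days


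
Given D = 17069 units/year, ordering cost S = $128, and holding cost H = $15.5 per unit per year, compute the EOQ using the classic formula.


Formula: EOQ = sqrt(2 * D * S / H)
Numerator: 2 * 17069 * 128 = 4369664
2DS/H = 4369664 / 15.5 = 281913.8
EOQ = sqrt(281913.8) = 531.0 units

531.0 units


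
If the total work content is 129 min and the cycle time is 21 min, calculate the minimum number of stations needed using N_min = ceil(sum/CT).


Formula: N_min = ceil(Sum of Task Times / Cycle Time)
N_min = ceil(129 min / 21 min) = ceil(6.1429)
N_min = 7 stations

7


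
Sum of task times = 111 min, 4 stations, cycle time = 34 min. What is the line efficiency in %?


Formula: Efficiency = Sum of Task Times / (N_stations * CT) * 100
Total station capacity = 4 stations * 34 min = 136 min
Efficiency = 111 / 136 * 100 = 81.6%

81.6%


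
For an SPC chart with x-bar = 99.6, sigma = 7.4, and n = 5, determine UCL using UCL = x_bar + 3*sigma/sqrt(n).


UCL = 99.6 + 3 * 7.4 / sqrt(5)

109.53


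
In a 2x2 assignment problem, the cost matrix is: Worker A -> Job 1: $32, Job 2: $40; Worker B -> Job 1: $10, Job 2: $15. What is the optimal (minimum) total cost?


Option 1: A->1 + B->2 = $32 + $15 = $47
Option 2: A->2 + B->1 = $40 + $10 = $50
Min cost = min($47, $50) = $47

$47


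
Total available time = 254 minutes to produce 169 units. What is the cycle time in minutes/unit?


Formula: CT = Available Time / Number of Units
CT = 254 min / 169 units
CT = 1.5 min/unit

1.5 min/unit


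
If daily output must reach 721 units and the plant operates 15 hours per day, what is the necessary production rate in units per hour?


Formula: Production Rate = Daily Demand / Available Hours
Rate = 721 units/day / 15 hours/day
Rate = 48.1 units/hour

48.1 units/hour


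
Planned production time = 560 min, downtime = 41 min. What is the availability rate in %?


Formula: Availability = (Planned Time - Downtime) / Planned Time * 100
Uptime = 560 - 41 = 519 min
Availability = 519 / 560 * 100 = 92.7%

92.7%


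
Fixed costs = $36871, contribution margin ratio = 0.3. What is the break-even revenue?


Formula: BER = Fixed Costs / Contribution Margin Ratio
BER = $36871 / 0.3
BER = $122903.33 (to the nearest cent)

$122903.33


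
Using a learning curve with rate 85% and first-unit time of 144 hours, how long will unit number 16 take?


Formula: T_n = T_1 * (learning_rate)^(log2(n)) where learning_rate = rate/100
Doublings = log2(16) = 4
T_n = 144 * 0.85^4
T_n = 144 * 0.522 = 75.2 hours

75.2 hours


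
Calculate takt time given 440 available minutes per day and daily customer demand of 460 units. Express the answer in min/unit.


Formula: Takt Time = Available Production Time / Customer Demand
Takt = 440 min/day / 460 units/day
Takt = 0.96 min/unit

0.96 min/unit


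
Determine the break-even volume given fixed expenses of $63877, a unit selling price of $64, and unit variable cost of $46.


Formula: BEQ = Fixed Costs / (Price - Variable Cost)
Contribution margin = $64 - $46 = $18/unit
BEQ = ceil($63877 / $18/unit) = ceil(3548.72) = 3549 units

3549 units


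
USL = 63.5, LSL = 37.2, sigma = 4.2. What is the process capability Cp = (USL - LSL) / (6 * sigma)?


Cp = (63.5 - 37.2) / (6 * 4.2)

1.04


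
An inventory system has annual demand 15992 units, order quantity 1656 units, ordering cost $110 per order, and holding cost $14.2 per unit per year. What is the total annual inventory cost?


TC = 15992/1656 * 110 + 1656/2 * 14.2

$12819.87


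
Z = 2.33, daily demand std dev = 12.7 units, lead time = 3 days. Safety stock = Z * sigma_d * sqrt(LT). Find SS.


Formula: SS = z * sigma_d * sqrt(LT)
sqrt(LT) = sqrt(3) = 1.7321
SS = 2.33 * 12.7 * 1.7321
SS = 51.3 units

51.3 units


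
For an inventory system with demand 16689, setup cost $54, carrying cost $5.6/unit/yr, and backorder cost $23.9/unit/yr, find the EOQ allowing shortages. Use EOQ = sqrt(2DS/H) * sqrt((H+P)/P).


Formula: EOQ* = sqrt(2DS/H) * sqrt((H+P)/P)
Base EOQ = sqrt(2*16689*54/5.6) = 567.33 units
Correction = sqrt((5.6+23.9)/23.9) = 1.11099
EOQ* = 567.33 * 1.11099 = 630.3 units

630.3 units


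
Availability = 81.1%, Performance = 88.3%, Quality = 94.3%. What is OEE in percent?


Formula: OEE = Availability * Performance * Quality / 10000
A * P = 81.1% * 88.3% / 100 = 71.61%
OEE = 71.61% * 94.3% / 100 = 67.5%

67.5%


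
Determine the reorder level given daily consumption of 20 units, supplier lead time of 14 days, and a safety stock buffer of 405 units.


Formula: ROP = (Daily Demand * Lead Time) + Safety Stock
Demand during lead time = 20 * 14 = 280 units
ROP = 280 + 405 = 685 units

685 units


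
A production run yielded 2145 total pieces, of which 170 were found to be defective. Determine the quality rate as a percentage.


Formula: Quality Rate = Good Pieces / Total Pieces * 100
Good pieces = 2145 - 170 = 1975
QR = 1975 / 2145 * 100 = 92.1%

92.1%


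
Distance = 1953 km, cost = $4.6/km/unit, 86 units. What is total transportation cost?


TC = dist * cost * units = 1953 * 4.6 * 86 = $772606.80

$772606.80


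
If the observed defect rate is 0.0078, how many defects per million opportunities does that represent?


DPMO = defect_rate * 1000000 = 0.0078 * 1000000

7800


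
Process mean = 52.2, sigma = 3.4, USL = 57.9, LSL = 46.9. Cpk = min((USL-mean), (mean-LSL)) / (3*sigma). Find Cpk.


Cpu = (57.9 - 52.2) / (3 * 3.4) = 0.56
Cpl = (52.2 - 46.9) / (3 * 3.4) = 0.52
Cpk = min(0.56, 0.52) = 0.52

0.52


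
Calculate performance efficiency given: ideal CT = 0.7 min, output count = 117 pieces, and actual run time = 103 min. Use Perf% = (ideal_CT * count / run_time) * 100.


Formula: Performance = (Ideal CT * Total Count) / Run Time * 100
Ideal output time = 0.7 * 117 = 81.9 min
Performance = 81.9 / 103 * 100 = 79.5%

79.5%


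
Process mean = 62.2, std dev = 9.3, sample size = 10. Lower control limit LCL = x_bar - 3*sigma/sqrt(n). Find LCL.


LCL = 62.2 - 3 * 9.3 / sqrt(10)

53.38


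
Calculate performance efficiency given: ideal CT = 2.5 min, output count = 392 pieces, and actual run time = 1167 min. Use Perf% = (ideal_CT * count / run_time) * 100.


Formula: Performance = (Ideal CT * Total Count) / Run Time * 100
Ideal output time = 2.5 * 392 = 980.0 min
Performance = 980.0 / 1167 * 100 = 84.0%

84.0%


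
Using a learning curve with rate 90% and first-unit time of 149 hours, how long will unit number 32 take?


Formula: T_n = T_1 * (learning_rate)^(log2(n)) where learning_rate = rate/100
Doublings = log2(32) = 5
T_n = 149 * 0.9^5
T_n = 149 * 0.5905 = 88.0 hours

88.0 hours


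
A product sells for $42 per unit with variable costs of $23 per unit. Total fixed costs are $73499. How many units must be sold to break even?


Formula: BEQ = Fixed Costs / (Price - Variable Cost)
Contribution margin = $42 - $23 = $19/unit
BEQ = ceil($73499 / $19/unit) = ceil(3868.37) = 3869 units

3869 units


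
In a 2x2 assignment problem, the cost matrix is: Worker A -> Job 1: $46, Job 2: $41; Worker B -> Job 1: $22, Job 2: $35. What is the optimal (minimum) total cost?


Option 1: A->1 + B->2 = $46 + $35 = $81
Option 2: A->2 + B->1 = $41 + $22 = $63
Min cost = min($81, $63) = $63

$63


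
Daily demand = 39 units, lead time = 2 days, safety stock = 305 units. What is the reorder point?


Formula: ROP = (Daily Demand * Lead Time) + Safety Stock
Demand during lead time = 39 * 2 = 78 units
ROP = 78 + 305 = 383 units

383 units


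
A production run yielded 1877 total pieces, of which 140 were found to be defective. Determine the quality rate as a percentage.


Formula: Quality Rate = Good Pieces / Total Pieces * 100
Good pieces = 1877 - 140 = 1737
QR = 1737 / 1877 * 100 = 92.5%

92.5%


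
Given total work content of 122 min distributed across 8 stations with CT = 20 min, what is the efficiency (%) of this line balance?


Formula: Efficiency = Sum of Task Times / (N_stations * CT) * 100
Total station capacity = 8 stations * 20 min = 160 min
Efficiency = 122 / 160 * 100 = 76.3%

76.3%
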